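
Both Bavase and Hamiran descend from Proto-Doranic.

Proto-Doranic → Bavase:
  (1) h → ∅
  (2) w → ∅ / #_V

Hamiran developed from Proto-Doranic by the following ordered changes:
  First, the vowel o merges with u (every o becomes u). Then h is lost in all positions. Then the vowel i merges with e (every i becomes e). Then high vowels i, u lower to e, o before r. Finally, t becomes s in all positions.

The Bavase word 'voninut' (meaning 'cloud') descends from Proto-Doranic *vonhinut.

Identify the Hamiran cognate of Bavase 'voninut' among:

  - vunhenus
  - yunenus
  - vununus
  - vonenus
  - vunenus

Hamiran: *vonhinut > vunhinut > vuninut > vunenut > vunenus  (by vowel merger, h-loss, vowel merger, unconditioned shift)
Only 'vunenus' matches the regular Hamiran development of *vonhinut.

vunenus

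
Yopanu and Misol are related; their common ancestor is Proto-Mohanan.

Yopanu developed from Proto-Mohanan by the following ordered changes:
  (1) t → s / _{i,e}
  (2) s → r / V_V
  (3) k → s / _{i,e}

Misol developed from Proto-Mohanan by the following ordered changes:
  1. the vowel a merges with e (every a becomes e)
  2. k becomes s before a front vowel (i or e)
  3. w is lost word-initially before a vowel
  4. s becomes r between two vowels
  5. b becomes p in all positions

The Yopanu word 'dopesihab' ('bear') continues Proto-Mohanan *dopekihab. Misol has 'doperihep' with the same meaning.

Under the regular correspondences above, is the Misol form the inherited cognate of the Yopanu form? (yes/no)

yes

Derive the expected Misol reflex of *dopekihab:
Misol: *dopekihab > dopekiheb > dopesiheb > doperiheb > doperihep  (by vowel merger, palatalisation, rhotacism, unconditioned shift)
Misol 'doperihep' matches the regular reflex exactly, so the pair is cognate.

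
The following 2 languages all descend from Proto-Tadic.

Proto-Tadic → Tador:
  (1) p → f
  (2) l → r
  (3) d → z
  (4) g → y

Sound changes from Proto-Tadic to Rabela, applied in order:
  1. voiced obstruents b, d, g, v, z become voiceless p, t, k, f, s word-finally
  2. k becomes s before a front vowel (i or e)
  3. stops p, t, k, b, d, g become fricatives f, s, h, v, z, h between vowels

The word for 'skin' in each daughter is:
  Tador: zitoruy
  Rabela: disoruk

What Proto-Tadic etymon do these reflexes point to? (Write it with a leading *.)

*ditorug

Position 1: Tador has z, Rabela has d. Rabela preserves d here (none of its changes turn any other segment into d), so the proto-segment is *d.
Position 7: Tador has y, Rabela has k. Taking the neighbouring segments as reconstructed: Tador y could go back to *g or *y; Rabela k could go back to *k or *g — the one source consistent with every daughter is *g.
Position 3: Tador has t, Rabela has s. Tador preserves t here (none of its changes turn any other segment into t), so the proto-segment is *t.
This points to *ditorug. Verify forward in each daughter:
Tador: *ditorug
  ditorug (rule 1 does not apply)
  ditorug (rule 2 does not apply)
  ditorug → zitorug   [unconditioned shift]
  zitorug → zitoruy   [unconditioned shift]
  giving Tador zitoruy.
Rabela: start from *ditorug.
  rule 1 (final devoicing): ditorug → ditoruk
  rule 2: no change — ditoruk
  rule 3 (intervocalic lenition): ditoruk → disoruk
  ⇒ Rabela disoruk
Only *ditorug yields all of Tador zitoruy, Rabela disoruk.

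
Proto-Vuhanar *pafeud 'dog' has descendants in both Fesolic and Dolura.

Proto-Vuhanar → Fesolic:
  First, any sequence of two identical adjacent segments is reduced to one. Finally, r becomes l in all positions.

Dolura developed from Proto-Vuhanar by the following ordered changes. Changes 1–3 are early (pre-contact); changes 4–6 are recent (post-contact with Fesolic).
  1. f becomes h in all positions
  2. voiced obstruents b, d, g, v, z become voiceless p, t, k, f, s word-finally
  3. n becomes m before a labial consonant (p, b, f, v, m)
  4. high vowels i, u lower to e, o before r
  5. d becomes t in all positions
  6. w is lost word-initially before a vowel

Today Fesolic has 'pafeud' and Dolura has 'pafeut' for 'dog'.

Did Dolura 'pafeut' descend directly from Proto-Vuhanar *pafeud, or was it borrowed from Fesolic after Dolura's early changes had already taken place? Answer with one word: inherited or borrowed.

If inherited, *pafeud would pass through all of Dolura's changes:
Dolura: *pafeud > paheud > paheut  (by unconditioned shift, final devoicing)
If borrowed from Fesolic 'pafeud' after the early changes, it would undergo only the recent ones:
  rule 4 (pre-rhotic lowering): no change (pafeud)
  rule 5 (unconditioned shift): pafeud → pafeut
  rule 6 (glide loss): no change (pafeut)
  ⇒ as a loan: pafeut
Dolura 'pafeut' matches the loan outcome 'pafeut', not the inherited 'paheut' — it skipped the early Dolura changes, so it was borrowed from Fesolic.

borrowed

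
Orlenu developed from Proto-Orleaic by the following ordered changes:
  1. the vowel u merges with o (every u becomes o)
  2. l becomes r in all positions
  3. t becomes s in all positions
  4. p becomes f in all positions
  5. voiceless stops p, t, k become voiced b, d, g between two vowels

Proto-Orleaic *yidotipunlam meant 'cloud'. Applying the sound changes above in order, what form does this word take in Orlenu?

Orlenu: *yidotipunlam > yidotiponlam > yidotiponram > yidosiponram > yidosifonram  (by vowel merger, unconditioned shift, unconditioned shift, unconditioned shift)

yidosifonram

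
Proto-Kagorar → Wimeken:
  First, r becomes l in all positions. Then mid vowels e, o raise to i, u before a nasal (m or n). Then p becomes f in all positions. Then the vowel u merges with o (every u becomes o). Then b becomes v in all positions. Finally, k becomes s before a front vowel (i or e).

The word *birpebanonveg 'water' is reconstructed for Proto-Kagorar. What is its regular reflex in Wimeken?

vilfevanonveg

Wimeken: start from *birpebanonveg.
  rule 1 (unconditioned shift): birpebanonveg → bilpebanonveg
  rule 2 (pre-nasal raising): bilpebanonveg → bilpebanunveg
  rule 3 (unconditioned shift): bilpebanunveg → bilfebanunveg
  rule 4 (vowel merger): bilfebanunveg → bilfebanonveg
  rule 5 (unconditioned shift): bilfebanonveg → vilfevanonveg
  rule 6: no change — vilfevanonveg
  ⇒ Wimeken vilfevanonveg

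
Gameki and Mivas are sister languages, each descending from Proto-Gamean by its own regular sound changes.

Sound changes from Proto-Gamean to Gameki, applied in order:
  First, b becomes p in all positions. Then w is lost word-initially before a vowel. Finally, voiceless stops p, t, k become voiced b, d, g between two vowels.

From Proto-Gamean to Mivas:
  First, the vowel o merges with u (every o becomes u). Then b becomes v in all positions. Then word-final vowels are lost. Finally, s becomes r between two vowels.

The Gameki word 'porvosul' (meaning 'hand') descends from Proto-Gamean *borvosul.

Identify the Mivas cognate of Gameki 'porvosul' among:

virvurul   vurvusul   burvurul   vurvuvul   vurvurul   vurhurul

vurvurul

Mivas: start from *borvosul.
  rule 1 (vowel merger): borvosul → burvusul
  rule 2 (unconditioned shift): burvusul → vurvusul
  rule 3: no change — vurvusul
  rule 4 (rhotacism): vurvusul → vurvurul
  ⇒ Mivas vurvurul
The other candidates each miss or misapply at least one Mivas change.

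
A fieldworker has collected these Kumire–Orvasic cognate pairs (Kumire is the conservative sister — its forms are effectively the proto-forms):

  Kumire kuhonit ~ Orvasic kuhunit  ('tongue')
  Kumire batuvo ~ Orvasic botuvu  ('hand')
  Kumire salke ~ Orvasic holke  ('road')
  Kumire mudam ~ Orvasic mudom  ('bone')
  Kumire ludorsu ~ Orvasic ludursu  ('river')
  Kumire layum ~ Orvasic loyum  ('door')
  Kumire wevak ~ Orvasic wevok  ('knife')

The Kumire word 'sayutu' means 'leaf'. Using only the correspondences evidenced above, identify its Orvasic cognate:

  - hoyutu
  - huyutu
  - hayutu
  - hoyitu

salke ~ holke — Kumire s corresponds to Orvasic h word-initially before a back vowel.
batuvo ~ botuvu, salke ~ holke — Kumire a corresponds to Orvasic o after a consonant, before a consonant other than r, m, n, p, b, f, v.
Applying these to Kumire 'sayutu':
  sayutu → hayutu   (s→h word-initially before a back vowel)
  hayutu → hoyutu   (a→o after a consonant, before a consonant other than r, m, n, p, b, f, v)
So the Orvasic cognate is 'hoyutu'.

hoyutu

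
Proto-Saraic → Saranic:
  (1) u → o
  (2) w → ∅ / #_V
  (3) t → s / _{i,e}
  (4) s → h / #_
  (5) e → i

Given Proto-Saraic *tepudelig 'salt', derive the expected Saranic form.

hipodilig

Saranic: start from *tepudelig.
  rule 1 (vowel merger): tepudelig → tepodelig
  rule 2: no change — tepodelig
  rule 3 (palatalisation): tepodelig → sepodelig
  rule 4 (debuccalisation): sepodelig → hepodelig
  rule 5 (vowel merger): hepodelig → hipodilig
  ⇒ Saranic hipodilig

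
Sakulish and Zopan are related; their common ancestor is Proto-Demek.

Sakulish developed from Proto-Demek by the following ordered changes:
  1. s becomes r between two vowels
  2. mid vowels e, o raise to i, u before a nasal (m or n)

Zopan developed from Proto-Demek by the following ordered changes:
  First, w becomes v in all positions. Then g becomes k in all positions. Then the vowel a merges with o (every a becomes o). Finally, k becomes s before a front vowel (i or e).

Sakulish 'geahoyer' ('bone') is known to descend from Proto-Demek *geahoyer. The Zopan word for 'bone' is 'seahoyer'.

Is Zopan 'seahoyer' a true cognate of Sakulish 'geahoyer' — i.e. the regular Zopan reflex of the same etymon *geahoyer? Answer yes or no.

Derive the expected Zopan reflex of *geahoyer:
Zopan: *geahoyer > keahoyer > keohoyer > seohoyer  (by unconditioned shift, vowel merger, palatalisation)
The regular Zopan reflex would be 'seohoyer', but the attested form is 'seahoyer'. The correspondence is irregular, so they are not cognates (the Zopan form has a different source).

no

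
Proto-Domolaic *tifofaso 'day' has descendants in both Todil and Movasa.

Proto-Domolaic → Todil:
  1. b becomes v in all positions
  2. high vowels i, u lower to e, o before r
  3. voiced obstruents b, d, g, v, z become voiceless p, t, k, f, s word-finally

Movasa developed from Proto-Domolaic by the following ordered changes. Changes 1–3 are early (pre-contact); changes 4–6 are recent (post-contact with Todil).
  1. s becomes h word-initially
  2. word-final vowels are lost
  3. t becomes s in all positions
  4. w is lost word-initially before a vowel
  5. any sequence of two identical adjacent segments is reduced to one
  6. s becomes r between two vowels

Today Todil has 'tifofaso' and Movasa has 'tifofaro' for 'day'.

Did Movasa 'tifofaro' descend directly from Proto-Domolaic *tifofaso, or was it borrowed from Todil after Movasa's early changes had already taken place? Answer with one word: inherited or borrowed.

borrowed

If inherited, *tifofaso would pass through all of Movasa's changes:
Movasa: *tifofaso > tifofas > sifofas  (by apocope, unconditioned shift)
If borrowed from Todil 'tifofaso' after the early changes, it would undergo only the recent ones:
  rule 4 (glide loss): no change (tifofaso)
  rule 5 (degemination): no change (tifofaso)
  rule 6 (rhotacism): tifofaso → tifofaro
  ⇒ as a loan: tifofaro
Movasa 'tifofaro' matches the loan outcome 'tifofaro', not the inherited 'sifofas' — it skipped the early Movasa changes, so it was borrowed from Todil.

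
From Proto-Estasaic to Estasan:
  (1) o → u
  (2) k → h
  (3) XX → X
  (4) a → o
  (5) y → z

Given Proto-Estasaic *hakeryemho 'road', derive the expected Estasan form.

hoherzemhu

Estasan: *hakeryemho > hakeryemhu > haheryemhu > hoheryemhu > hoherzemhu  (by vowel merger, unconditioned shift, vowel merger, unconditioned shift)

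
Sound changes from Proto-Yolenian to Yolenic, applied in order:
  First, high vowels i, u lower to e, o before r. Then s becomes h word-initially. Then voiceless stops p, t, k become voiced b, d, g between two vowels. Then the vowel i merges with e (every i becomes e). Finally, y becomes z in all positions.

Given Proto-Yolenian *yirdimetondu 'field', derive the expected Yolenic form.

zerdemedondu

Yolenic: *yirdimetondu > yerdimetondu > yerdimedondu > yerdemedondu > zerdemedondu  (by pre-rhotic lowering, intervocalic voicing, vowel merger, unconditioned shift)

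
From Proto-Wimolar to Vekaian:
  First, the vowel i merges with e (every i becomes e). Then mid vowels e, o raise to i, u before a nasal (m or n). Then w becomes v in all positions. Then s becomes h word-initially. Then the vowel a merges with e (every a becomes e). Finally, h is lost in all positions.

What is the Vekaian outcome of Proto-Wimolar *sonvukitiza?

Vekaian: *sonvukitiza > sonvuketeza > sunvuketeza > hunvuketeza > hunvuketeze > unvuketeze  (by vowel merger, pre-nasal raising, debuccalisation, vowel merger, h-loss)

unvuketeze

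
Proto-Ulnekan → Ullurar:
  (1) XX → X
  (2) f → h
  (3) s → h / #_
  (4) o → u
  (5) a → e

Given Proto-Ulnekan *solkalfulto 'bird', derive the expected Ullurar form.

Ullurar: start from *solkalfulto.
  rule 1: no change — solkalfulto
  rule 2 (unconditioned shift): solkalfulto → solkalhulto
  rule 3 (debuccalisation): solkalhulto → holkalhulto
  rule 4 (vowel merger): holkalhulto → hulkalhultu
  rule 5 (vowel merger): hulkalhultu → hulkelhultu
  ⇒ Ullurar hulkelhultu

hulkelhultu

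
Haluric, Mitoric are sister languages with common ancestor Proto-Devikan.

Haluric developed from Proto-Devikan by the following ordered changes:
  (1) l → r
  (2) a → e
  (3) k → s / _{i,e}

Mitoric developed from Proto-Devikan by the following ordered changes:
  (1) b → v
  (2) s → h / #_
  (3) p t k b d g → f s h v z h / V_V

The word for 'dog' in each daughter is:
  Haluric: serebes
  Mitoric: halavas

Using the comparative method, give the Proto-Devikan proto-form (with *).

Position 2: Haluric has e, Mitoric has a. Mitoric preserves a here (none of its changes turn any other segment into a), so the proto-segment is *a.
Position 6: Haluric has e, Mitoric has a. Mitoric preserves a here (none of its changes turn any other segment into a), so the proto-segment is *a.
Position 5: Haluric has b, Mitoric has v. Haluric preserves b here (none of its changes turn any other segment into b), so the proto-segment is *b.
Continuing position by position gives *salabas; check it forward:
Haluric: *salabas
  salabas → sarabas   [unconditioned shift]
  sarabas → serebes   [vowel merger]
  serebes (rule 3 does not apply)
  giving Haluric serebes.
Mitoric: start from *salabas.
  rule 1 (unconditioned shift): salabas → salavas
  rule 2 (debuccalisation): salavas → halavas
  rule 3: no change — halavas
  ⇒ Mitoric halavas
Only *salabas yields all of Haluric serebes, Mitoric halavas.

*salabas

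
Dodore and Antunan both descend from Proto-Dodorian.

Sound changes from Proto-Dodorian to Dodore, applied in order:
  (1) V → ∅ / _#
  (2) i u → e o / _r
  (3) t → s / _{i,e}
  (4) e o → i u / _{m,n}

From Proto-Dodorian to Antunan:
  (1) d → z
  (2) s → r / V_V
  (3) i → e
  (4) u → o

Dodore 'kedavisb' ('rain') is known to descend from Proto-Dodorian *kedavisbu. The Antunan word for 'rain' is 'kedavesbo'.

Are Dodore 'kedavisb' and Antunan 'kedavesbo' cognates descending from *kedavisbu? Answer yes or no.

Derive the expected Antunan reflex of *kedavisbu:
Antunan: *kedavisbu
  kedavisbu → kezavisbu   [unconditioned shift]
  kezavisbu (rule 2 does not apply)
  kezavisbu → kezavesbu   [vowel merger]
  kezavesbu → kezavesbo   [vowel merger]
  giving Antunan kezavesbo.
The regular Antunan reflex would be 'kezavesbo', but the attested form is 'kedavesbo'. The correspondence is irregular, so they are not cognates (the Antunan form has a different source).

no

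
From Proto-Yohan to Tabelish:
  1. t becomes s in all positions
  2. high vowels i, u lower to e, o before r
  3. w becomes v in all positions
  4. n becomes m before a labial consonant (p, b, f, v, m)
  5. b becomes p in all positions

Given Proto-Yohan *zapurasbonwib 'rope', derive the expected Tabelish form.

zaporaspomvip

Tabelish: *zapurasbonwib
  zapurasbonwib (rule 1 does not apply)
  zapurasbonwib → zaporasbonwib   [pre-rhotic lowering]
  zaporasbonwib → zaporasbonvib   [unconditioned shift]
  zaporasbonvib → zaporasbomvib   [nasal place assimilation]
  zaporasbomvib → zaporaspomvip   [unconditioned shift]
  giving Tabelish zaporaspomvip.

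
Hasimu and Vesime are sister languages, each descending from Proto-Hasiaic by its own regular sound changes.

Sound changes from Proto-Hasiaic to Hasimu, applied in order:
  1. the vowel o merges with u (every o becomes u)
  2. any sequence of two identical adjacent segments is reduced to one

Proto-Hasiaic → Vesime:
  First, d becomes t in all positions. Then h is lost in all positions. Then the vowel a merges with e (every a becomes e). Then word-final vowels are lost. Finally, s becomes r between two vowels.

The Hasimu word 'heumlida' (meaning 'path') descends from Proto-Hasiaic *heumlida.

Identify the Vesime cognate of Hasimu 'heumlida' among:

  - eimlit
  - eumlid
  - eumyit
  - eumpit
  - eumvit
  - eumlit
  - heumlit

Vesime: *heumlida > heumlita > eumlita > eumlite > eumlit  (by unconditioned shift, h-loss, vowel merger, apocope)

eumlit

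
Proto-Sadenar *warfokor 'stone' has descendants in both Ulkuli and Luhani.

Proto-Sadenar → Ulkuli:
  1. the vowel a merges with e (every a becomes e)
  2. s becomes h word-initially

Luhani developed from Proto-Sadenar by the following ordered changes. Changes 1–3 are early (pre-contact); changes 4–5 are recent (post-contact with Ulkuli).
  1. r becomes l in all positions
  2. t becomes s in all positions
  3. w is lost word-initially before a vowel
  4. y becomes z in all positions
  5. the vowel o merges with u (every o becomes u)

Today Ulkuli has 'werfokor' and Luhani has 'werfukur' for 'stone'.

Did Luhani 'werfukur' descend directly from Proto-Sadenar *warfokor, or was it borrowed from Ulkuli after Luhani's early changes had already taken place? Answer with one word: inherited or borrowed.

If inherited, *warfokor would pass through all of Luhani's changes:
Luhani: *warfokor
  warfokor → walfokol   [unconditioned shift]
  walfokol (rule 2 does not apply)
  walfokol → alfokol   [glide loss]
  alfokol (rule 4 does not apply)
  alfokol → alfukul   [vowel merger]
  giving Luhani alfukul.
If borrowed from Ulkuli 'werfokor' after the early changes, it would undergo only the recent ones:
  rule 4 (unconditioned shift): no change (werfokor)
  rule 5 (vowel merger): werfokor → werfukur
  ⇒ as a loan: werfukur
Luhani 'werfukur' matches the loan outcome 'werfukur', not the inherited 'alfukul' — it skipped the early Luhani changes, so it was borrowed from Ulkuli.

borrowed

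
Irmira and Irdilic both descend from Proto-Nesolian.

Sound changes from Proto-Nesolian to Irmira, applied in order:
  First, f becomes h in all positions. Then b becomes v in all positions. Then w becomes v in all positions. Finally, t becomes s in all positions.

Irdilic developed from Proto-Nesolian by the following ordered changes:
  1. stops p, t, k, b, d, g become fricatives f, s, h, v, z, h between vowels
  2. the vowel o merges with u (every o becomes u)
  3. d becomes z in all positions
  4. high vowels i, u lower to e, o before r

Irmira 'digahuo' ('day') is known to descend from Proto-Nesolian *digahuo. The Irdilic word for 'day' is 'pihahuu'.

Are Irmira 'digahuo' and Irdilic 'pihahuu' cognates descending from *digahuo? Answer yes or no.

no

Derive the expected Irdilic reflex of *digahuo:
Irdilic: *digahuo
  digahuo → dihahuo   [intervocalic lenition]
  dihahuo → dihahuu   [vowel merger]
  dihahuu → zihahuu   [unconditioned shift]
  zihahuu (rule 4 does not apply)
  giving Irdilic zihahuu.
The regular Irdilic reflex would be 'zihahuu', but the attested form is 'pihahuu'. The correspondence is irregular, so they are not cognates (the Irdilic form has a different source).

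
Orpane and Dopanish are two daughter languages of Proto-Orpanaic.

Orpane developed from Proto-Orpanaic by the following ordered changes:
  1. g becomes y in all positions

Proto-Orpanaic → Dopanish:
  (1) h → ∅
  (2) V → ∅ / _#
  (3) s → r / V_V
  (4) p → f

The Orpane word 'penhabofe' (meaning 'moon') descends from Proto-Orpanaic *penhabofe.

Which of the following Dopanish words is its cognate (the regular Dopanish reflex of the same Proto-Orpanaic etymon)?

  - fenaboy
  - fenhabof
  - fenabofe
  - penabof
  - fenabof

Dopanish: *penhabofe
  penhabofe → penabofe   [h-loss]
  penabofe → penabof   [apocope]
  penabof (rule 3 does not apply)
  penabof → fenabof   [unconditioned shift]
  giving Dopanish fenabof.

fenabof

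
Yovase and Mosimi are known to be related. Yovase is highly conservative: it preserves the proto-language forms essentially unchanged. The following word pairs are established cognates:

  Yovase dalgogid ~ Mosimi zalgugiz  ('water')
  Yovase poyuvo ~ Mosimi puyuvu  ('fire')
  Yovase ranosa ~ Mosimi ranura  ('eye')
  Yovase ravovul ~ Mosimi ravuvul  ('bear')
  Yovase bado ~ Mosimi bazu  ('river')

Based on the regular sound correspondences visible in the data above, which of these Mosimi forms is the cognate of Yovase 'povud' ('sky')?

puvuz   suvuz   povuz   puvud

ravovul ~ ravuvul — Yovase o corresponds to Mosimi u after a consonant, before a labial obstruent.
dalgogid ~ zalgugiz — Yovase d corresponds to Mosimi z word-finally.
Applying these to Yovase 'povud':
  povud → puvud   (o→u after a consonant, before a labial obstruent)
  puvud → puvuz   (d→z word-finally)
So the Mosimi cognate is 'puvuz'.

puvuz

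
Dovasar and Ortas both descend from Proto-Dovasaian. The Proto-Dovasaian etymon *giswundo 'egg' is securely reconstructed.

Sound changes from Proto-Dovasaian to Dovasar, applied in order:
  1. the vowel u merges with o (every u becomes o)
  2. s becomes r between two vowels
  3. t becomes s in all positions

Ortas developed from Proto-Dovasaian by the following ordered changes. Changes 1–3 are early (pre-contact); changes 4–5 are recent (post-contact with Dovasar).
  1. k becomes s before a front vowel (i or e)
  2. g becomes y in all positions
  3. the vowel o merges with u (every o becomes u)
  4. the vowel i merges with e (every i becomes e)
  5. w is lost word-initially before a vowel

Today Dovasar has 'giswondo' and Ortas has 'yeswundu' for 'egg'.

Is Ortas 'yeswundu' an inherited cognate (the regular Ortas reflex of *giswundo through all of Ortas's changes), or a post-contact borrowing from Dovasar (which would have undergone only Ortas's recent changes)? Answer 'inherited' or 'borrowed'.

If inherited, *giswundo would pass through all of Ortas's changes:
Ortas: start from *giswundo.
  rule 1: no change — giswundo
  rule 2 (unconditioned shift): giswundo → yiswundo
  rule 3 (vowel merger): yiswundo → yiswundu
  rule 4 (vowel merger): yiswundu → yeswundu
  rule 5: no change — yeswundu
  ⇒ Ortas yeswundu
If borrowed from Dovasar 'giswondo' after the early changes, it would undergo only the recent ones:
  rule 4 (vowel merger): giswondo → geswondo
  rule 5 (glide loss): no change (geswondo)
  ⇒ as a loan: geswondo
Ortas 'yeswundu' matches the inherited outcome exactly, so it is an inherited cognate, not a loan.

inherited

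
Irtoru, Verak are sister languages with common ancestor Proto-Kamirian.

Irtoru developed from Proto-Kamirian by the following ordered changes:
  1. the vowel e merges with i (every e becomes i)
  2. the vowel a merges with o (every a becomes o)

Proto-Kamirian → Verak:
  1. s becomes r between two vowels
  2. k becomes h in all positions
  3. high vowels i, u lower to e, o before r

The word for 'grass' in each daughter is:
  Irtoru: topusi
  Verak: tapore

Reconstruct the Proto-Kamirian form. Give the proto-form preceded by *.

*tapuse

Position 4: Irtoru has u, Verak has o. Irtoru preserves u here (none of its changes turn any other segment into u), so the proto-segment is *u.
Position 5: Irtoru has s, Verak has r. Irtoru preserves s here (none of its changes turn any other segment into s), so the proto-segment is *s.
This points to *tapuse. Verify forward in each daughter:
Irtoru: start from *tapuse.
  rule 1 (vowel merger): tapuse → tapusi
  rule 2 (vowel merger): tapusi → topusi
  ⇒ Irtoru topusi
Verak: *tapuse
  tapuse → tapure   [rhotacism]
  tapure (rule 2 does not apply)
  tapure → tapore   [pre-rhotic lowering]
  giving Verak tapore.
Only *tapuse yields all of Irtoru topusi, Verak tapore.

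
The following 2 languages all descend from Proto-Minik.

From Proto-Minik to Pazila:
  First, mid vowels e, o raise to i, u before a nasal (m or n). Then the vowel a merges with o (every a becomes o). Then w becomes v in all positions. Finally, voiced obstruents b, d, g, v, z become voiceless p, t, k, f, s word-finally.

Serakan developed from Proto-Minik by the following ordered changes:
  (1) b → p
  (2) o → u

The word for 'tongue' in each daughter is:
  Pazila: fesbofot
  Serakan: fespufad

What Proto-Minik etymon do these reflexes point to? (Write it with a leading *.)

Position 8: Pazila has t, Serakan has d. Serakan preserves d here (none of its changes turn any other segment into d), so the proto-segment is *d.
Position 7: Pazila has o, Serakan has a. Serakan preserves a here (none of its changes turn any other segment into a), so the proto-segment is *a.
Position 5: Pazila has o, Serakan has u. Taking the neighbouring segments as reconstructed: Pazila o could go back to *a or *o; Serakan u could go back to *o or *u — the one source consistent with every daughter is *o.
Verify the candidate proto-form against each daughter:
Pazila: *fesbofad
  fesbofad (rule 1 does not apply)
  fesbofad → fesbofod   [vowel merger]
  fesbofod (rule 3 does not apply)
  fesbofod → fesbofot   [final devoicing]
  giving Pazila fesbofot.
Serakan: *fesbofad > fespofad > fespufad  (by unconditioned shift, vowel merger)
*fesbofad is the unique common source.

*fesbofad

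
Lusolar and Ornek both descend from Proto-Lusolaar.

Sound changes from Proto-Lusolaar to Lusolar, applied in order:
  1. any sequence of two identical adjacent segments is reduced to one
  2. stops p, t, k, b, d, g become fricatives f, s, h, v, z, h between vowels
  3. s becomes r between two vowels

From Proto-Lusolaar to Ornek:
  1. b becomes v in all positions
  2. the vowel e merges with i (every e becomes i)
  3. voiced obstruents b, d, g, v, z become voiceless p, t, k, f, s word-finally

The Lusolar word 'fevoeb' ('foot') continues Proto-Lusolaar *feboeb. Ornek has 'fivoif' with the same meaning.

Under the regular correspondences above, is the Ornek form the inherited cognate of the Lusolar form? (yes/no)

Derive the expected Ornek reflex of *feboeb:
Ornek: *feboeb
  feboeb → fevoev   [unconditioned shift]
  fevoev → fivoiv   [vowel merger]
  fivoiv → fivoif   [final devoicing]
  giving Ornek fivoif.
Ornek 'fivoif' matches the regular reflex exactly, so the pair is cognate.

yes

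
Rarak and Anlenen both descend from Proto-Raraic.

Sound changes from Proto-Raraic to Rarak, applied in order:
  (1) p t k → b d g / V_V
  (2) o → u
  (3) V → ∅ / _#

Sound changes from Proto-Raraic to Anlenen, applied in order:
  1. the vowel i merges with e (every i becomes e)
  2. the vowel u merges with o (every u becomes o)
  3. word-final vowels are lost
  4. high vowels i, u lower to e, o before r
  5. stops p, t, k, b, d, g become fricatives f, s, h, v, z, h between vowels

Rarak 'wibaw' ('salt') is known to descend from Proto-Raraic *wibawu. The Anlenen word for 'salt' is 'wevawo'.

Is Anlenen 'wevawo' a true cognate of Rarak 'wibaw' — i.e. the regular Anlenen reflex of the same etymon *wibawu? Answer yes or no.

Derive the expected Anlenen reflex of *wibawu:
Anlenen: *wibawu > webawu > webawo > webaw > wevaw  (by vowel merger, vowel merger, apocope, intervocalic lenition)
The regular Anlenen reflex would be 'wevaw', but the attested form is 'wevawo'. The correspondence is irregular, so they are not cognates (the Anlenen form has a different source).

no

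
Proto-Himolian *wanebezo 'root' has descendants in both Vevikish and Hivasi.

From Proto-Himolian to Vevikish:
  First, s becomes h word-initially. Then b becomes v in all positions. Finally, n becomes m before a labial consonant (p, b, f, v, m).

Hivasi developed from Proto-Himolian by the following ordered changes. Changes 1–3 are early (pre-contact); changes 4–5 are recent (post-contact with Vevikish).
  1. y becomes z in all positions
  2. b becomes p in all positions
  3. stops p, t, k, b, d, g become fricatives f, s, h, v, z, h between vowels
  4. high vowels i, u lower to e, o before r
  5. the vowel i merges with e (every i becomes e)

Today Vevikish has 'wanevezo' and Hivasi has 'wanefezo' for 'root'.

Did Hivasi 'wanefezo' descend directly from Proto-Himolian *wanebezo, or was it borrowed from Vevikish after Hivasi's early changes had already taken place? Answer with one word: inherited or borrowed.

If inherited, *wanebezo would pass through all of Hivasi's changes:
Hivasi: *wanebezo
  wanebezo (rule 1 does not apply)
  wanebezo → wanepezo   [unconditioned shift]
  wanepezo → wanefezo   [intervocalic lenition]
  wanefezo (rule 4 does not apply)
  wanefezo (rule 5 does not apply)
  giving Hivasi wanefezo.
If borrowed from Vevikish 'wanevezo' after the early changes, it would undergo only the recent ones:
  rule 4 (pre-rhotic lowering): no change (wanevezo)
  rule 5 (vowel merger): no change (wanevezo)
  ⇒ as a loan: wanevezo
Hivasi 'wanefezo' matches the inherited outcome exactly, so it is an inherited cognate, not a loan.

inherited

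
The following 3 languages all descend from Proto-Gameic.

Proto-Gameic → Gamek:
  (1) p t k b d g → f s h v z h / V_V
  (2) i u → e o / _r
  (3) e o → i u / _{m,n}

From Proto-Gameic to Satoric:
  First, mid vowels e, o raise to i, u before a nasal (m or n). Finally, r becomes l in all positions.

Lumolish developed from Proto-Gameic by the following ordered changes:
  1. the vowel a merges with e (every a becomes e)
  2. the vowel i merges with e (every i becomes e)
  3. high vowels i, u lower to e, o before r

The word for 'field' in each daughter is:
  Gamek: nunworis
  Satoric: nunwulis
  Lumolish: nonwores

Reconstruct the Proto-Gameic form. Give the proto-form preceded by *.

Position 6: Gamek has r, Satoric has l, Lumolish has r. Gamek preserves r here (none of its changes turn any other segment into r), so the proto-segment is *r.
Position 2: Gamek has u, Satoric has u, Lumolish has o. Taking the neighbouring segments as reconstructed: Gamek u could go back to *o or *u; Satoric u could go back to *o or *u; Lumolish o can only go back to *o — the one source consistent with every daughter is *o.
Continuing position by position gives *nonwuris; check it forward:
Gamek: *nonwuris
  nonwuris (rule 1 does not apply)
  nonwuris → nonworis   [pre-rhotic lowering]
  nonworis → nunworis   [pre-nasal raising]
  giving Gamek nunworis.
Satoric: start from *nonwuris.
  rule 1 (pre-nasal raising): nonwuris → nunwuris
  rule 2 (unconditioned shift): nunwuris → nunwulis
  ⇒ Satoric nunwulis
Lumolish: *nonwuris
  nonwuris (rule 1 does not apply)
  nonwuris → nonwures   [vowel merger]
  nonwures → nonwores   [pre-rhotic lowering]
  giving Lumolish nonwores.
*nonwuris is the unique common source.

*nonwuris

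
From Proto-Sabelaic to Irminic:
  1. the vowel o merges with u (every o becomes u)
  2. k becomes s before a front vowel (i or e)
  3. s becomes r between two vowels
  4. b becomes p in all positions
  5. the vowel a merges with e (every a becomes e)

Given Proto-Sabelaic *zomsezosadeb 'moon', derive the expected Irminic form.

zumsezuredep

Irminic: start from *zomsezosadeb.
  rule 1 (vowel merger): zomsezosadeb → zumsezusadeb
  rule 2: no change — zumsezusadeb
  rule 3 (rhotacism): zumsezusadeb → zumsezuradeb
  rule 4 (unconditioned shift): zumsezuradeb → zumsezuradep
  rule 5 (vowel merger): zumsezuradep → zumsezuredep
  ⇒ Irminic zumsezuredep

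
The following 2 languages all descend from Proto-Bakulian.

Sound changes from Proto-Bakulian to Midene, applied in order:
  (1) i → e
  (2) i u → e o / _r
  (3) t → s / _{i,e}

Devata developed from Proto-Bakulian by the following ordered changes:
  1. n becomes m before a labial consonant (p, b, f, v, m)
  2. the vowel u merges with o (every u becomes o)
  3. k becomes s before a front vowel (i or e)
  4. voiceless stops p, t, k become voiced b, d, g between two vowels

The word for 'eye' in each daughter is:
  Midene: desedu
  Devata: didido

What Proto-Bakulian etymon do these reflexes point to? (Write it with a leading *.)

*ditidu

Position 6: Midene has u, Devata has o. Midene preserves u here (none of its changes turn any other segment into u), so the proto-segment is *u.
Position 3: Midene has s, Devata has d. Taking the neighbouring segments as reconstructed: Midene s could go back to *t or *s; Devata d could go back to *t or *d — the one source consistent with every daughter is *t.
Continuing position by position gives *ditidu; check it forward:
Midene: start from *ditidu.
  rule 1 (vowel merger): ditidu → detedu
  rule 2: no change — detedu
  rule 3 (palatalisation): detedu → desedu
  ⇒ Midene desedu
Devata: start from *ditidu.
  rule 1: no change — ditidu
  rule 2 (vowel merger): ditidu → ditido
  rule 3: no change — ditido
  rule 4 (intervocalic voicing): ditido → didido
  ⇒ Devata didido
*ditidu is the unique common source.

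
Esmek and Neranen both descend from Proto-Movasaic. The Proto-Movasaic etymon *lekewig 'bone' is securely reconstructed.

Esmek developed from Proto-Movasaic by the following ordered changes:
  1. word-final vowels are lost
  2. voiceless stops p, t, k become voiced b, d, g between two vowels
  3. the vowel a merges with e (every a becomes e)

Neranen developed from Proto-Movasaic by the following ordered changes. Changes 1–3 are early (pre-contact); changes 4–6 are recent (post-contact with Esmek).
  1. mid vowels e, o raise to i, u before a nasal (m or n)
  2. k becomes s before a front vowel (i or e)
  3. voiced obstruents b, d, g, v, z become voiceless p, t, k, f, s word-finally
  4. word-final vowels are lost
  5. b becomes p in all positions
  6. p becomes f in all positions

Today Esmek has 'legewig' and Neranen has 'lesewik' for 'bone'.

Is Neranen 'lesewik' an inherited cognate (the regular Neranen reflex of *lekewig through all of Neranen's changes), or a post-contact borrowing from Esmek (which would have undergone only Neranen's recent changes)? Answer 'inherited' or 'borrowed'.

inherited

If inherited, *lekewig would pass through all of Neranen's changes:
Neranen: *lekewig > lesewig > lesewik  (by palatalisation, final devoicing)
If borrowed from Esmek 'legewig' after the early changes, it would undergo only the recent ones:
  rule 4 (apocope): no change (legewig)
  rule 5 (unconditioned shift): no change (legewig)
  rule 6 (unconditioned shift): no change (legewig)
  ⇒ as a loan: legewig
Neranen 'lesewik' matches the inherited outcome exactly, so it is an inherited cognate, not a loan.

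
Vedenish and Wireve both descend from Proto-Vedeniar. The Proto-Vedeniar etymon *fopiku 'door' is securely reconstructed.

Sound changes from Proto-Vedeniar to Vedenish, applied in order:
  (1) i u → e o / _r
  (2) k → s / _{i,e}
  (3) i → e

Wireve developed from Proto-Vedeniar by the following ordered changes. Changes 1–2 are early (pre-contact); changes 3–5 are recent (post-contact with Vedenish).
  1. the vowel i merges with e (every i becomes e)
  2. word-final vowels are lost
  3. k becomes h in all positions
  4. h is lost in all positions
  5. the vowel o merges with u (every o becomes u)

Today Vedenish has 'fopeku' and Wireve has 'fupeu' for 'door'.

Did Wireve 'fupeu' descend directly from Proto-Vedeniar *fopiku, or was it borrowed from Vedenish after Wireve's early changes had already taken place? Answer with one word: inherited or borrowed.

borrowed

If inherited, *fopiku would pass through all of Wireve's changes:
Wireve: *fopiku > fopeku > fopek > fopeh > fope > fupe  (by vowel merger, apocope, unconditioned shift, h-loss, vowel merger)
If borrowed from Vedenish 'fopeku' after the early changes, it would undergo only the recent ones:
  rule 3 (unconditioned shift): fopeku → fopehu
  rule 4 (h-loss): fopehu → fopeu
  rule 5 (vowel merger): fopeu → fupeu
  ⇒ as a loan: fupeu
Wireve 'fupeu' matches the loan outcome 'fupeu', not the inherited 'fupe' — it skipped the early Wireve changes, so it was borrowed from Vedenish.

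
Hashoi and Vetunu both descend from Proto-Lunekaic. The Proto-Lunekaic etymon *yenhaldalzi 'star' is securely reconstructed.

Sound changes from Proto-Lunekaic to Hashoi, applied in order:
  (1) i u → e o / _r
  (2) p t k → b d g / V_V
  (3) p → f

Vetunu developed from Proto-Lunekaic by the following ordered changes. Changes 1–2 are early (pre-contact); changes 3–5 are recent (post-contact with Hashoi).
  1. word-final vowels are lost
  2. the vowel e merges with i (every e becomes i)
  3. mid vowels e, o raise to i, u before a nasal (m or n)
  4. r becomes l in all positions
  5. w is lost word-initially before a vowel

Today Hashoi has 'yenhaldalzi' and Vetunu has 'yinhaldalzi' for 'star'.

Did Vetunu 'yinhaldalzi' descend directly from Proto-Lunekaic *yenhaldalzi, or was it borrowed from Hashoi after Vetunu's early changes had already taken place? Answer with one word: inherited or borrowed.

borrowed

If inherited, *yenhaldalzi would pass through all of Vetunu's changes:
Vetunu: *yenhaldalzi
  yenhaldalzi → yenhaldalz   [apocope]
  yenhaldalz → yinhaldalz   [vowel merger]
  yinhaldalz (rule 3 does not apply)
  yinhaldalz (rule 4 does not apply)
  yinhaldalz (rule 5 does not apply)
  giving Vetunu yinhaldalz.
If borrowed from Hashoi 'yenhaldalzi' after the early changes, it would undergo only the recent ones:
  rule 3 (pre-nasal raising): yenhaldalzi → yinhaldalzi
  rule 4 (unconditioned shift): no change (yinhaldalzi)
  rule 5 (glide loss): no change (yinhaldalzi)
  ⇒ as a loan: yinhaldalzi
Vetunu 'yinhaldalzi' matches the loan outcome 'yinhaldalzi', not the inherited 'yinhaldalz' — it skipped the early Vetunu changes, so it was borrowed from Hashoi.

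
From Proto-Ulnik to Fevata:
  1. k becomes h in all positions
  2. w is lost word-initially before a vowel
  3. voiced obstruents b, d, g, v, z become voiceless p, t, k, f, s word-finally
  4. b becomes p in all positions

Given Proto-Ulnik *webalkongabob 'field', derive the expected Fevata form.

epalhongapop

Fevata: *webalkongabob > webalhongabob > ebalhongabob > ebalhongabop > epalhongapop  (by unconditioned shift, glide loss, final devoicing, unconditioned shift)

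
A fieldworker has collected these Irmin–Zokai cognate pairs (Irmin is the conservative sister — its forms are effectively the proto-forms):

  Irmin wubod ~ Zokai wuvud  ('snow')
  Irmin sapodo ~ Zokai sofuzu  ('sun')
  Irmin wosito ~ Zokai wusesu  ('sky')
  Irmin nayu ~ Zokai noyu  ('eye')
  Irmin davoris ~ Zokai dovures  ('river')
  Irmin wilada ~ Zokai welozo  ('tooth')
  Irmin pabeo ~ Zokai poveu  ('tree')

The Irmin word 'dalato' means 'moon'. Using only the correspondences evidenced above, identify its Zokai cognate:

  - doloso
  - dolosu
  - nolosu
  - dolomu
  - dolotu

nayu ~ noyu, wilada ~ welozo — Irmin a corresponds to Zokai o after a consonant, before a consonant other than r, m, n, p, b, f, v.
wosito ~ wusesu — Irmin t corresponds to Zokai s between vowels (before a back vowel).
sapodo ~ sofuzu, wosito ~ wusesu — Irmin o corresponds to Zokai u word-finally.
Applying these to Irmin 'dalato':
  dalato → dolato   (a→o after a consonant, before a consonant other than r, m, n, p, b, f, v)
  dolato → doloto   (a→o after a consonant, before a consonant other than r, m, n, p, b, f, v)
  doloto → doloso   (t→s between vowels (before a back vowel))
  doloso → dolosu   (o→u word-finally)
So the Zokai cognate is 'dolosu'.

dolosu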